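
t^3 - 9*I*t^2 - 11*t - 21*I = (t - 7*I)*(t - 3*I)*(t + I)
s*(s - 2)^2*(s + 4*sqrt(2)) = s^4 - 4*s^3 + 4*sqrt(2)*s^3 - 16*sqrt(2)*s^2 + 4*s^2 + 16*sqrt(2)*s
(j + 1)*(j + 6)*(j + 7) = j^3 + 14*j^2 + 55*j + 42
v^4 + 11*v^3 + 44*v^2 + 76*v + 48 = (v + 2)^2*(v + 3)*(v + 4)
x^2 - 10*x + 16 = (x - 8)*(x - 2)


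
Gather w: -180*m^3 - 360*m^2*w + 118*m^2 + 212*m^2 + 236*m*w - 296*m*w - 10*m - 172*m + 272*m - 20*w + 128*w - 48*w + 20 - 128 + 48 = -180*m^3 + 330*m^2 + 90*m + w*(-360*m^2 - 60*m + 60) - 60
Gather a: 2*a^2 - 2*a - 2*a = 2*a^2 - 4*a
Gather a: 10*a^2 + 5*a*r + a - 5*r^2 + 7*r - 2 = 10*a^2 + a*(5*r + 1) - 5*r^2 + 7*r - 2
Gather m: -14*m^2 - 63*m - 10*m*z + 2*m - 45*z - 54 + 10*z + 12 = -14*m^2 + m*(-10*z - 61) - 35*z - 42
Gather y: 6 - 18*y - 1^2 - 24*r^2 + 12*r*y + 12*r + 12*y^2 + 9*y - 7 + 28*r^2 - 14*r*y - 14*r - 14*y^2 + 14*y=4*r^2 - 2*r - 2*y^2 + y*(5 - 2*r) - 2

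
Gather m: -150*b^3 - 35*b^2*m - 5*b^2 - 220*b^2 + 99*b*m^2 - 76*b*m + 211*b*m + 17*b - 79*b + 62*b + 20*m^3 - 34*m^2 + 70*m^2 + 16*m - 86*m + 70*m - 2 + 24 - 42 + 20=-150*b^3 - 225*b^2 + 20*m^3 + m^2*(99*b + 36) + m*(-35*b^2 + 135*b)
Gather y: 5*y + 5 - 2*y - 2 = 3*y + 3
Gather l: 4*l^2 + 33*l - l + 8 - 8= 4*l^2 + 32*l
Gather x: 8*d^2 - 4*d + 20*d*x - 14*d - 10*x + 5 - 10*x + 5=8*d^2 - 18*d + x*(20*d - 20) + 10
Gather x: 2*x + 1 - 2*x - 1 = 0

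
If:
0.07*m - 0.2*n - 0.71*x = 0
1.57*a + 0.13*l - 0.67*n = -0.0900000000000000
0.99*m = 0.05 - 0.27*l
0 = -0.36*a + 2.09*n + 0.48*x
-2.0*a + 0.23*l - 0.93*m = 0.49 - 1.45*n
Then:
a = -0.12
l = 0.67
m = -0.13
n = -0.02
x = -0.01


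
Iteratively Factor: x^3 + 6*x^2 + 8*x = (x + 2)*(x^2 + 4*x) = x*(x + 2)*(x + 4)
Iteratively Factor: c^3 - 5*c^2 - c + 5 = (c + 1)*(c^2 - 6*c + 5) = (c - 1)*(c + 1)*(c - 5)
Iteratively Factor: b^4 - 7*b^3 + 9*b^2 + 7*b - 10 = (b - 5)*(b^3 - 2*b^2 - b + 2) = (b - 5)*(b - 2)*(b^2 - 1) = (b - 5)*(b - 2)*(b + 1)*(b - 1)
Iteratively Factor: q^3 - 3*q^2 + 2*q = (q)*(q^2 - 3*q + 2) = q*(q - 2)*(q - 1)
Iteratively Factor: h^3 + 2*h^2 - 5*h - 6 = (h + 1)*(h^2 + h - 6) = (h + 1)*(h + 3)*(h - 2)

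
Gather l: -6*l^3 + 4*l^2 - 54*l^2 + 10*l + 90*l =-6*l^3 - 50*l^2 + 100*l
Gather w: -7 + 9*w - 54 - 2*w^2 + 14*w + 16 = -2*w^2 + 23*w - 45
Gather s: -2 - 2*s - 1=-2*s - 3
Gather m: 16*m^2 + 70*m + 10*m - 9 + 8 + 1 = 16*m^2 + 80*m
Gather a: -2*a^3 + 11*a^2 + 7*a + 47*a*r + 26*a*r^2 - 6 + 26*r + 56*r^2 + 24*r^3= -2*a^3 + 11*a^2 + a*(26*r^2 + 47*r + 7) + 24*r^3 + 56*r^2 + 26*r - 6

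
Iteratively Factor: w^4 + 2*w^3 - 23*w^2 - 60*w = (w + 3)*(w^3 - w^2 - 20*w) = w*(w + 3)*(w^2 - w - 20) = w*(w + 3)*(w + 4)*(w - 5)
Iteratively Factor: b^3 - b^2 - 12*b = (b)*(b^2 - b - 12) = b*(b + 3)*(b - 4)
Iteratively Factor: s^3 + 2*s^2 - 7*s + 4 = (s - 1)*(s^2 + 3*s - 4) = (s - 1)^2*(s + 4)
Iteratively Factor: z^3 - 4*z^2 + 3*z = (z - 3)*(z^2 - z) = z*(z - 3)*(z - 1)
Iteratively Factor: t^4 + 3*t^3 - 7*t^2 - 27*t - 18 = (t + 3)*(t^3 - 7*t - 6) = (t - 3)*(t + 3)*(t^2 + 3*t + 2) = (t - 3)*(t + 1)*(t + 3)*(t + 2)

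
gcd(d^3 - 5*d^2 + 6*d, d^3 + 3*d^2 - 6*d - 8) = d - 2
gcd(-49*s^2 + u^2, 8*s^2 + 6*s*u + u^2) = 1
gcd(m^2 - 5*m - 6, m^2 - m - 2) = m + 1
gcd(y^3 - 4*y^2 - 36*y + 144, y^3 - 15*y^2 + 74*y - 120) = y^2 - 10*y + 24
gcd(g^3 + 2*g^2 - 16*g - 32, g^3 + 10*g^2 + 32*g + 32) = g^2 + 6*g + 8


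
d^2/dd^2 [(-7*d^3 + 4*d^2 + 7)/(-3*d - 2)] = 2*(63*d^3 + 126*d^2 + 84*d - 79)/(27*d^3 + 54*d^2 + 36*d + 8)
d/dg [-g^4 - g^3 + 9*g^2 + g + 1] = -4*g^3 - 3*g^2 + 18*g + 1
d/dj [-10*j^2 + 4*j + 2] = 4 - 20*j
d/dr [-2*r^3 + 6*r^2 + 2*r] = -6*r^2 + 12*r + 2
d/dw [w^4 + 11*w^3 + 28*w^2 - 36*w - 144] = 4*w^3 + 33*w^2 + 56*w - 36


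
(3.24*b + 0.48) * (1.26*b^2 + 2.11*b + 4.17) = 4.0824*b^3 + 7.4412*b^2 + 14.5236*b + 2.0016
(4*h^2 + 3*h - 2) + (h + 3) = 4*h^2 + 4*h + 1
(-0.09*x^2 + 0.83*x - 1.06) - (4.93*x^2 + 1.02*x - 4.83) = -5.02*x^2 - 0.19*x + 3.77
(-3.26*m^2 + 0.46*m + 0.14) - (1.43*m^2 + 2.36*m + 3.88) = -4.69*m^2 - 1.9*m - 3.74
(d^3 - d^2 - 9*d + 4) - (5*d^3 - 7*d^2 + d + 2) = -4*d^3 + 6*d^2 - 10*d + 2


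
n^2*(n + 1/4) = n^3 + n^2/4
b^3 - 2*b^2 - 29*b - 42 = (b - 7)*(b + 2)*(b + 3)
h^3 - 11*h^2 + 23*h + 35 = (h - 7)*(h - 5)*(h + 1)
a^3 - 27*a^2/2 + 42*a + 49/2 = (a - 7)^2*(a + 1/2)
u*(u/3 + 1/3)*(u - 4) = u^3/3 - u^2 - 4*u/3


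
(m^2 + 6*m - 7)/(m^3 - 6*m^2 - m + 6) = (m + 7)/(m^2 - 5*m - 6)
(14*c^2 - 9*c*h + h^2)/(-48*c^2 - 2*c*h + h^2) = (-14*c^2 + 9*c*h - h^2)/(48*c^2 + 2*c*h - h^2)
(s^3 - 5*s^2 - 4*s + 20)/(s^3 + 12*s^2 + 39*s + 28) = (s^3 - 5*s^2 - 4*s + 20)/(s^3 + 12*s^2 + 39*s + 28)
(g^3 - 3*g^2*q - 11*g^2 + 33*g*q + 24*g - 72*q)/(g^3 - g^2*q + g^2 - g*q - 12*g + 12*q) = (-g^2 + 3*g*q + 8*g - 24*q)/(-g^2 + g*q - 4*g + 4*q)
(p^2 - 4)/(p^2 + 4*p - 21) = (p^2 - 4)/(p^2 + 4*p - 21)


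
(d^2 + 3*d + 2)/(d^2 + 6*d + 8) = (d + 1)/(d + 4)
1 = 1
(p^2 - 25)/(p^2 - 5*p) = (p + 5)/p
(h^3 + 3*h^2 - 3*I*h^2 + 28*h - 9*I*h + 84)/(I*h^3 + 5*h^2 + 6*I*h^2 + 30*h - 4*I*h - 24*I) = -(I*h^3 + 3*h^2*(1 + I) + h*(9 + 28*I) + 84*I)/(h^3 + h^2*(6 - 5*I) - 2*h*(2 + 15*I) - 24)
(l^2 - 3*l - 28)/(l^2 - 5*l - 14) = (l + 4)/(l + 2)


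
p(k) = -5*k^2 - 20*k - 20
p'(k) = -10*k - 20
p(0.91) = -42.34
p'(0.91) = -29.10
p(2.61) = -106.26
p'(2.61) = -46.10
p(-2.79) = -3.12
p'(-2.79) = 7.90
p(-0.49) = -11.40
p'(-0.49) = -15.10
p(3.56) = -154.57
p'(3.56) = -55.60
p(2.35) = -94.61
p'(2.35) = -43.50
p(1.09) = -47.74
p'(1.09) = -30.90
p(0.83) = -40.04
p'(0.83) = -28.30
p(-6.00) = -80.00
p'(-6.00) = 40.00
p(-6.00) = -80.00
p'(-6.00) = 40.00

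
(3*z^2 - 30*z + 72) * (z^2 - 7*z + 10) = 3*z^4 - 51*z^3 + 312*z^2 - 804*z + 720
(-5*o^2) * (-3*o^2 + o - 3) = 15*o^4 - 5*o^3 + 15*o^2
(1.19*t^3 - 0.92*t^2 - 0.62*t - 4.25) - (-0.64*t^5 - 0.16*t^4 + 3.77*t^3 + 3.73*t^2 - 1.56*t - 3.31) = 0.64*t^5 + 0.16*t^4 - 2.58*t^3 - 4.65*t^2 + 0.94*t - 0.94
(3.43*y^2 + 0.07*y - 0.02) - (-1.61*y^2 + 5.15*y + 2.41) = 5.04*y^2 - 5.08*y - 2.43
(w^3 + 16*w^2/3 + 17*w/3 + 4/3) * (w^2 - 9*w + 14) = w^5 - 11*w^4/3 - 85*w^3/3 + 25*w^2 + 202*w/3 + 56/3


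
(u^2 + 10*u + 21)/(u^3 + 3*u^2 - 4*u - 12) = (u + 7)/(u^2 - 4)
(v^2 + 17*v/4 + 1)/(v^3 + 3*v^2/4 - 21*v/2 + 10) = (4*v + 1)/(4*v^2 - 13*v + 10)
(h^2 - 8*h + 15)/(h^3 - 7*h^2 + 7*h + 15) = 1/(h + 1)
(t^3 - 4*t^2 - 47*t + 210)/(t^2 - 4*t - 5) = (t^2 + t - 42)/(t + 1)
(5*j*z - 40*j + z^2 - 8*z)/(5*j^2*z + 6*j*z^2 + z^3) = (z - 8)/(z*(j + z))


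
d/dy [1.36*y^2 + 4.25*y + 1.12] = 2.72*y + 4.25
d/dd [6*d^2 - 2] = 12*d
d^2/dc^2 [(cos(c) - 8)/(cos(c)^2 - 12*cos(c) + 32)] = (sin(c)^2 - 4*cos(c) + 1)/(cos(c) - 4)^3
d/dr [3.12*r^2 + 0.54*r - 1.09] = 6.24*r + 0.54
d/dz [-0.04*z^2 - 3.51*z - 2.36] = -0.08*z - 3.51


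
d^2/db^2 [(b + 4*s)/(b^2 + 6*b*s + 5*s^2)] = 2*(4*(b + 3*s)^2*(b + 4*s) - (3*b + 10*s)*(b^2 + 6*b*s + 5*s^2))/(b^2 + 6*b*s + 5*s^2)^3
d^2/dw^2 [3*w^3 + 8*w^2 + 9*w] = 18*w + 16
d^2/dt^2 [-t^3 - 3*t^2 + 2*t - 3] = -6*t - 6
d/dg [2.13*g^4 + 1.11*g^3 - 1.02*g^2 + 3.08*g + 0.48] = 8.52*g^3 + 3.33*g^2 - 2.04*g + 3.08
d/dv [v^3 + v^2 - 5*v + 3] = 3*v^2 + 2*v - 5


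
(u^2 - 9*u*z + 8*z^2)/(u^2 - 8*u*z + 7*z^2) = (-u + 8*z)/(-u + 7*z)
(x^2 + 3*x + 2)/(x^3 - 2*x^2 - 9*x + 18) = (x^2 + 3*x + 2)/(x^3 - 2*x^2 - 9*x + 18)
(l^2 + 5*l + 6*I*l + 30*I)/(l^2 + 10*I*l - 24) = (l + 5)/(l + 4*I)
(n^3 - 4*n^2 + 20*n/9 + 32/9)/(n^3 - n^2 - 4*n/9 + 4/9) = (3*n^2 - 14*n + 16)/(3*n^2 - 5*n + 2)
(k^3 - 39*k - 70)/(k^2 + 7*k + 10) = k - 7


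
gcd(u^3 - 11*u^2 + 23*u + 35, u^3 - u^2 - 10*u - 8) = u + 1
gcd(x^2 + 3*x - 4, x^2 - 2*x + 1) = x - 1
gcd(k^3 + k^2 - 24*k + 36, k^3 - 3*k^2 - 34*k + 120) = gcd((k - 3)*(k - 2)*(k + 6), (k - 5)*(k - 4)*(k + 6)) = k + 6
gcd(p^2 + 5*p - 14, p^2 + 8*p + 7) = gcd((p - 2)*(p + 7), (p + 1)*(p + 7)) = p + 7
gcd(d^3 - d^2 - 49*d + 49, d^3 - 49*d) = d^2 - 49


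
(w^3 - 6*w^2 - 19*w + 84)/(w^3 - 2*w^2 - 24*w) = (w^2 - 10*w + 21)/(w*(w - 6))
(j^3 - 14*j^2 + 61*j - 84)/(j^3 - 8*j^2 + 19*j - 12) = (j - 7)/(j - 1)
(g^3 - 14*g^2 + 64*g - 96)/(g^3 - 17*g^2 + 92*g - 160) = (g^2 - 10*g + 24)/(g^2 - 13*g + 40)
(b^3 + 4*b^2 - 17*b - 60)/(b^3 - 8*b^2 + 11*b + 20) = (b^2 + 8*b + 15)/(b^2 - 4*b - 5)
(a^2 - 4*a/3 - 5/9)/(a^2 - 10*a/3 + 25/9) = (3*a + 1)/(3*a - 5)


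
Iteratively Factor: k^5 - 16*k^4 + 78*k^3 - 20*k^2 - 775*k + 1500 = (k - 5)*(k^4 - 11*k^3 + 23*k^2 + 95*k - 300) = (k - 5)*(k - 4)*(k^3 - 7*k^2 - 5*k + 75) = (k - 5)*(k - 4)*(k + 3)*(k^2 - 10*k + 25) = (k - 5)^2*(k - 4)*(k + 3)*(k - 5)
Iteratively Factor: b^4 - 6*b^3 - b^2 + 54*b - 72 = (b + 3)*(b^3 - 9*b^2 + 26*b - 24) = (b - 3)*(b + 3)*(b^2 - 6*b + 8) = (b - 3)*(b - 2)*(b + 3)*(b - 4)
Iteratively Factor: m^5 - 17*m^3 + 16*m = (m + 4)*(m^4 - 4*m^3 - m^2 + 4*m) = (m - 4)*(m + 4)*(m^3 - m) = (m - 4)*(m - 1)*(m + 4)*(m^2 + m) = m*(m - 4)*(m - 1)*(m + 4)*(m + 1)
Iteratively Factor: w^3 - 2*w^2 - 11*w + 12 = (w + 3)*(w^2 - 5*w + 4) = (w - 1)*(w + 3)*(w - 4)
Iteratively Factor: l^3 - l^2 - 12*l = (l + 3)*(l^2 - 4*l) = l*(l + 3)*(l - 4)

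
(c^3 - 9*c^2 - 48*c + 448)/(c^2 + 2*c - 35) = (c^2 - 16*c + 64)/(c - 5)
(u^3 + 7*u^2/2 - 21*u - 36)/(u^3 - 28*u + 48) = (u + 3/2)/(u - 2)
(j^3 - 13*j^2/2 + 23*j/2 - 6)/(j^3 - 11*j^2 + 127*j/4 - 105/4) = 2*(j^2 - 5*j + 4)/(2*j^2 - 19*j + 35)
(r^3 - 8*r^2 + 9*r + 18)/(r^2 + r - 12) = (r^2 - 5*r - 6)/(r + 4)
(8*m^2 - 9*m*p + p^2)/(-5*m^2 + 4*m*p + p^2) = (-8*m + p)/(5*m + p)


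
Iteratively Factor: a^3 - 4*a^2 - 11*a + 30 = (a - 5)*(a^2 + a - 6) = (a - 5)*(a - 2)*(a + 3)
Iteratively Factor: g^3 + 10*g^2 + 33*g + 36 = (g + 4)*(g^2 + 6*g + 9) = (g + 3)*(g + 4)*(g + 3)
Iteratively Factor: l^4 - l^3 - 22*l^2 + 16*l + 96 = (l - 3)*(l^3 + 2*l^2 - 16*l - 32) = (l - 4)*(l - 3)*(l^2 + 6*l + 8) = (l - 4)*(l - 3)*(l + 2)*(l + 4)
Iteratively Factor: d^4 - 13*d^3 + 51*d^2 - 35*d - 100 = (d - 4)*(d^3 - 9*d^2 + 15*d + 25) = (d - 5)*(d - 4)*(d^2 - 4*d - 5) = (d - 5)*(d - 4)*(d + 1)*(d - 5)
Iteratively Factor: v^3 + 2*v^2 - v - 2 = (v + 1)*(v^2 + v - 2) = (v + 1)*(v + 2)*(v - 1)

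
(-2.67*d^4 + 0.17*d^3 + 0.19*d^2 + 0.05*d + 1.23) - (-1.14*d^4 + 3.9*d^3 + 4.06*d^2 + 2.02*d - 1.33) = -1.53*d^4 - 3.73*d^3 - 3.87*d^2 - 1.97*d + 2.56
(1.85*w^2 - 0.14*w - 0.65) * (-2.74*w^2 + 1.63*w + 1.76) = -5.069*w^4 + 3.3991*w^3 + 4.8088*w^2 - 1.3059*w - 1.144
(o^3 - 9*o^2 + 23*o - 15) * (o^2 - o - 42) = o^5 - 10*o^4 - 10*o^3 + 340*o^2 - 951*o + 630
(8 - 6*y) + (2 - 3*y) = 10 - 9*y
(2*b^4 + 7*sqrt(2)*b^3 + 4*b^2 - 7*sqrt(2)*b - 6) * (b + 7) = 2*b^5 + 7*sqrt(2)*b^4 + 14*b^4 + 4*b^3 + 49*sqrt(2)*b^3 - 7*sqrt(2)*b^2 + 28*b^2 - 49*sqrt(2)*b - 6*b - 42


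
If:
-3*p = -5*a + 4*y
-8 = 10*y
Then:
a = 3*p/5 - 16/25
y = -4/5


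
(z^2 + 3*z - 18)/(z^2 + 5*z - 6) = (z - 3)/(z - 1)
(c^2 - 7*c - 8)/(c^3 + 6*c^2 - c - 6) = (c - 8)/(c^2 + 5*c - 6)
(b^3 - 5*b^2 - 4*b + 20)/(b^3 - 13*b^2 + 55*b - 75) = (b^2 - 4)/(b^2 - 8*b + 15)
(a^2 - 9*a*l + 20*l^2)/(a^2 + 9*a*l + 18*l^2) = (a^2 - 9*a*l + 20*l^2)/(a^2 + 9*a*l + 18*l^2)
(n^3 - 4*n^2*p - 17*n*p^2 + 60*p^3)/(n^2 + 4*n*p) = n - 8*p + 15*p^2/n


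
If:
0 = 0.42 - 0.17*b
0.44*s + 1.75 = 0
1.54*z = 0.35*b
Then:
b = 2.47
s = -3.98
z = 0.56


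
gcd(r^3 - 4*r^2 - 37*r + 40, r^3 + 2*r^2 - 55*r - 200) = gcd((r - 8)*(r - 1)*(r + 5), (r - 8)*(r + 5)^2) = r^2 - 3*r - 40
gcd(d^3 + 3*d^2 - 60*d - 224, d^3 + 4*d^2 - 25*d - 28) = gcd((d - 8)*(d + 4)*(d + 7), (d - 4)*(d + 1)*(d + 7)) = d + 7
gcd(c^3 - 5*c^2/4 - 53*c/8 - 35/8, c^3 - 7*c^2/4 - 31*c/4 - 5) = c^2 + 9*c/4 + 5/4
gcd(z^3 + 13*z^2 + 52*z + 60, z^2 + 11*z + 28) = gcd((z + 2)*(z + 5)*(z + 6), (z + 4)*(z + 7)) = 1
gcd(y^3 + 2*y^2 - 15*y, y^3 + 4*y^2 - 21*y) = y^2 - 3*y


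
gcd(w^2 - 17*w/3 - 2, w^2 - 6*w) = w - 6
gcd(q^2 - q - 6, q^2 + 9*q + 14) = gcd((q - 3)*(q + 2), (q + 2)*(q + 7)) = q + 2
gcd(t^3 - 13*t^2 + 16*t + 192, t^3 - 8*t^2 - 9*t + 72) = t^2 - 5*t - 24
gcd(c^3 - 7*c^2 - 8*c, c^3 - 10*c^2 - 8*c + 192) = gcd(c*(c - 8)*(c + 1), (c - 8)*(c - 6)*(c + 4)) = c - 8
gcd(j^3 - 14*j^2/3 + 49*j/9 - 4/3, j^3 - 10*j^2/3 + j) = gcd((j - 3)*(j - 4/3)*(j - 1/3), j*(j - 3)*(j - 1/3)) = j^2 - 10*j/3 + 1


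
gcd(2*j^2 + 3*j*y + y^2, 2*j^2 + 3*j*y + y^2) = 2*j^2 + 3*j*y + y^2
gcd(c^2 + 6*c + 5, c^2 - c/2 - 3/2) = c + 1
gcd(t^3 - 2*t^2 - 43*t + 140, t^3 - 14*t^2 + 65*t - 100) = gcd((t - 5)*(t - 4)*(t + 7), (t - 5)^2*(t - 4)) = t^2 - 9*t + 20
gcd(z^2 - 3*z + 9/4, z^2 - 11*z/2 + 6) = z - 3/2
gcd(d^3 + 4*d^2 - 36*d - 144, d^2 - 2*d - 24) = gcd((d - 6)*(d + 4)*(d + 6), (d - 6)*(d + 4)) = d^2 - 2*d - 24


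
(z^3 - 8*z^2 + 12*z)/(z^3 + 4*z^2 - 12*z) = (z - 6)/(z + 6)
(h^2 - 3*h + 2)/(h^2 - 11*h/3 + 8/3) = 3*(h - 2)/(3*h - 8)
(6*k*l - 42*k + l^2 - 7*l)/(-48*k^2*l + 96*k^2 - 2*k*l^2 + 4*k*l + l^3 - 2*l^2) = (7 - l)/(8*k*l - 16*k - l^2 + 2*l)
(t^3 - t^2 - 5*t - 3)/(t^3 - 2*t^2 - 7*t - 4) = (t - 3)/(t - 4)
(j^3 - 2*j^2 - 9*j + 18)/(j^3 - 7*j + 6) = (j - 3)/(j - 1)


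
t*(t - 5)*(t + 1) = t^3 - 4*t^2 - 5*t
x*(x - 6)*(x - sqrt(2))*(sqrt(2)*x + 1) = sqrt(2)*x^4 - 6*sqrt(2)*x^3 - x^3 - sqrt(2)*x^2 + 6*x^2 + 6*sqrt(2)*x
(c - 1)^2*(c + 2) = c^3 - 3*c + 2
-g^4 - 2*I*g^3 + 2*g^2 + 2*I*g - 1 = (g + I)^2*(I*g - I)*(I*g + I)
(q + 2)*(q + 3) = q^2 + 5*q + 6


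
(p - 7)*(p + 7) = p^2 - 49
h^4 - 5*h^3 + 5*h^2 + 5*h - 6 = (h - 3)*(h - 2)*(h - 1)*(h + 1)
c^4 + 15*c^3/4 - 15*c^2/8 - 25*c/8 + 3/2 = (c - 3/4)*(c - 1/2)*(c + 1)*(c + 4)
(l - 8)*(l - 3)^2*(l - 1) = l^4 - 15*l^3 + 71*l^2 - 129*l + 72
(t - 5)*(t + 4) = t^2 - t - 20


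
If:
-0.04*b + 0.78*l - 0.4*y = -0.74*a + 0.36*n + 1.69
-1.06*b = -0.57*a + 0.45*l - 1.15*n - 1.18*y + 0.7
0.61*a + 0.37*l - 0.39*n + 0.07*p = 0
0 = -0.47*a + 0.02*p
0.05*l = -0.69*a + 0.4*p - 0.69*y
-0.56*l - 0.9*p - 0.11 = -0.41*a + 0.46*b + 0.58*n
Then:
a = -0.09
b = -1.26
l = 2.32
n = 1.69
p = -2.05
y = -1.27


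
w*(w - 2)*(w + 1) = w^3 - w^2 - 2*w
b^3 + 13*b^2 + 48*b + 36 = (b + 1)*(b + 6)^2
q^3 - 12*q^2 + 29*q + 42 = (q - 7)*(q - 6)*(q + 1)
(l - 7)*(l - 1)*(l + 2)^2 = l^4 - 4*l^3 - 21*l^2 - 4*l + 28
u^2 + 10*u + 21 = (u + 3)*(u + 7)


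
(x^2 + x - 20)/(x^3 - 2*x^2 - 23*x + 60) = 1/(x - 3)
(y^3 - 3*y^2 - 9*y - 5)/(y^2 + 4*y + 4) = (y^3 - 3*y^2 - 9*y - 5)/(y^2 + 4*y + 4)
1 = 1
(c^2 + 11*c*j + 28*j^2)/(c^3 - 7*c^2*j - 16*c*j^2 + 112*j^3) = (c + 7*j)/(c^2 - 11*c*j + 28*j^2)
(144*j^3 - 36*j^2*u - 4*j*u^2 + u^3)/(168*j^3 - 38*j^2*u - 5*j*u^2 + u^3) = (-6*j + u)/(-7*j + u)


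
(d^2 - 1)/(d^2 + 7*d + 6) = (d - 1)/(d + 6)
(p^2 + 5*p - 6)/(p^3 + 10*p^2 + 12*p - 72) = (p - 1)/(p^2 + 4*p - 12)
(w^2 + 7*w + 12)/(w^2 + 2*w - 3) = (w + 4)/(w - 1)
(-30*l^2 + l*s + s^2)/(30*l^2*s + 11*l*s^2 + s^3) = (-5*l + s)/(s*(5*l + s))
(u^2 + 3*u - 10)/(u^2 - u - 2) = (u + 5)/(u + 1)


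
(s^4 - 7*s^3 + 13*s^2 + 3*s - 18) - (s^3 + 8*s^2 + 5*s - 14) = s^4 - 8*s^3 + 5*s^2 - 2*s - 4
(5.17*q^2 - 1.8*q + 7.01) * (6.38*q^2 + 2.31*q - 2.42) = 32.9846*q^4 + 0.4587*q^3 + 28.0544*q^2 + 20.5491*q - 16.9642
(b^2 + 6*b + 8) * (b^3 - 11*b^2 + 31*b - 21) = b^5 - 5*b^4 - 27*b^3 + 77*b^2 + 122*b - 168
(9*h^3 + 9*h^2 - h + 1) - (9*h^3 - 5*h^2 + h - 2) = 14*h^2 - 2*h + 3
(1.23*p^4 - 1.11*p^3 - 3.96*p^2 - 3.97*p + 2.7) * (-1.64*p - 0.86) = -2.0172*p^5 + 0.7626*p^4 + 7.449*p^3 + 9.9164*p^2 - 1.0138*p - 2.322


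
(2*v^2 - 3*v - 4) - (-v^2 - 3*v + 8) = 3*v^2 - 12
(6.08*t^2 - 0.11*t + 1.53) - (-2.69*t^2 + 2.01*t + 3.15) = 8.77*t^2 - 2.12*t - 1.62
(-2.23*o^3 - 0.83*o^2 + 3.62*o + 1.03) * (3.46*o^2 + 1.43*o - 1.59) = -7.7158*o^5 - 6.0607*o^4 + 14.884*o^3 + 10.0601*o^2 - 4.2829*o - 1.6377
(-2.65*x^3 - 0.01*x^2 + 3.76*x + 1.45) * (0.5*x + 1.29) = -1.325*x^4 - 3.4235*x^3 + 1.8671*x^2 + 5.5754*x + 1.8705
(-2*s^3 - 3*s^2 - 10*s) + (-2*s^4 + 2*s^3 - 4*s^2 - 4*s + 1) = -2*s^4 - 7*s^2 - 14*s + 1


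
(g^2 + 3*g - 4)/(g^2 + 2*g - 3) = (g + 4)/(g + 3)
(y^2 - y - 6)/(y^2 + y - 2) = (y - 3)/(y - 1)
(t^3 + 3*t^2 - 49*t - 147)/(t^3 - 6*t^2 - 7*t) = (t^2 + 10*t + 21)/(t*(t + 1))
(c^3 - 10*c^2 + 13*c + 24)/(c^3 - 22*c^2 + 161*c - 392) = (c^2 - 2*c - 3)/(c^2 - 14*c + 49)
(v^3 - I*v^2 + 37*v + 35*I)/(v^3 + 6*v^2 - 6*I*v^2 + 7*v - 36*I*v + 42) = (v + 5*I)/(v + 6)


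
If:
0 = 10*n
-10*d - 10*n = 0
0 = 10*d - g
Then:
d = 0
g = 0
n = 0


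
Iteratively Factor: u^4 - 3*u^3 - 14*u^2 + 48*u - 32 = (u - 1)*(u^3 - 2*u^2 - 16*u + 32) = (u - 2)*(u - 1)*(u^2 - 16) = (u - 4)*(u - 2)*(u - 1)*(u + 4)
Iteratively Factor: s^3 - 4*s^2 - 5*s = (s)*(s^2 - 4*s - 5) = s*(s + 1)*(s - 5)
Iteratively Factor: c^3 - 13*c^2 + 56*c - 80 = (c - 4)*(c^2 - 9*c + 20) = (c - 5)*(c - 4)*(c - 4)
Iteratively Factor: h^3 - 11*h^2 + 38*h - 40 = (h - 5)*(h^2 - 6*h + 8) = (h - 5)*(h - 4)*(h - 2)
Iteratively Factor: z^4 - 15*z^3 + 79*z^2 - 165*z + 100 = (z - 1)*(z^3 - 14*z^2 + 65*z - 100) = (z - 5)*(z - 1)*(z^2 - 9*z + 20) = (z - 5)*(z - 4)*(z - 1)*(z - 5)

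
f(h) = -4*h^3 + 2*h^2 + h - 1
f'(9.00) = -935.00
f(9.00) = -2746.00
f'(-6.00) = -455.00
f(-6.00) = 929.00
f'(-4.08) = -215.08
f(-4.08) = 299.88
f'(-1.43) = -29.26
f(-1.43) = 13.36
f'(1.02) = -7.40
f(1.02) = -2.14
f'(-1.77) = -43.67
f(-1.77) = 25.68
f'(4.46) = -219.86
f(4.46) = -311.62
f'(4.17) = -190.99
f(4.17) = -252.10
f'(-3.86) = -193.24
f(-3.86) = 254.99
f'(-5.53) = -388.09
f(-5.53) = 731.08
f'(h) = -12*h^2 + 4*h + 1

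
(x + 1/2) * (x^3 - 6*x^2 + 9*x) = x^4 - 11*x^3/2 + 6*x^2 + 9*x/2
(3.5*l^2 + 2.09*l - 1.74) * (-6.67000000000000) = -23.345*l^2 - 13.9403*l + 11.6058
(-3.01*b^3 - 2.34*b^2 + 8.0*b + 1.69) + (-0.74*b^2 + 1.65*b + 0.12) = -3.01*b^3 - 3.08*b^2 + 9.65*b + 1.81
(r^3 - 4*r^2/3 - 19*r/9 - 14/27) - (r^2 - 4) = r^3 - 7*r^2/3 - 19*r/9 + 94/27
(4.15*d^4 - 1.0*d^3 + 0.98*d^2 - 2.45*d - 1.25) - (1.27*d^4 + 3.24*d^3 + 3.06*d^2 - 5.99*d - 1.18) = 2.88*d^4 - 4.24*d^3 - 2.08*d^2 + 3.54*d - 0.0700000000000001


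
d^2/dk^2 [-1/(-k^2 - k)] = 2*(-k*(k + 1) + (2*k + 1)^2)/(k^3*(k + 1)^3)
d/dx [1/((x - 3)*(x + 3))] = -2*x/(x^4 - 18*x^2 + 81)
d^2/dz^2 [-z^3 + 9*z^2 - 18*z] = 18 - 6*z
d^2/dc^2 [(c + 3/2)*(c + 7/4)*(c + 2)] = 6*c + 21/2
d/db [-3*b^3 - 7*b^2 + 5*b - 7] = -9*b^2 - 14*b + 5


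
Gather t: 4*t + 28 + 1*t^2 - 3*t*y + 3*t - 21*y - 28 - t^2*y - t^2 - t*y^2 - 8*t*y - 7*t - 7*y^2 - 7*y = -t^2*y + t*(-y^2 - 11*y) - 7*y^2 - 28*y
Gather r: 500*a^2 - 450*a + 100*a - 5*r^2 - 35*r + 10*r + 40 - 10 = 500*a^2 - 350*a - 5*r^2 - 25*r + 30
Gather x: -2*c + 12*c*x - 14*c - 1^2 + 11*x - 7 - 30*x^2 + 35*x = -16*c - 30*x^2 + x*(12*c + 46) - 8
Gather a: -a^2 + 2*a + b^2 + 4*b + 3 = -a^2 + 2*a + b^2 + 4*b + 3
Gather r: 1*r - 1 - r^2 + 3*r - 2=-r^2 + 4*r - 3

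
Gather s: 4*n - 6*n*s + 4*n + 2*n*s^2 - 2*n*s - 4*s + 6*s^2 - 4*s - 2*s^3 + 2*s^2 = 8*n - 2*s^3 + s^2*(2*n + 8) + s*(-8*n - 8)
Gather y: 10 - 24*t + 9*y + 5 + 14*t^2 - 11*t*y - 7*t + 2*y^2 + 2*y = 14*t^2 - 31*t + 2*y^2 + y*(11 - 11*t) + 15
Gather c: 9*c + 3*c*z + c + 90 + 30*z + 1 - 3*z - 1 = c*(3*z + 10) + 27*z + 90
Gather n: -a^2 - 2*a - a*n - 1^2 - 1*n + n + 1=-a^2 - a*n - 2*a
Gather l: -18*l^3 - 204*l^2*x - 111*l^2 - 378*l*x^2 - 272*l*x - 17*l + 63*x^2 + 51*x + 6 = -18*l^3 + l^2*(-204*x - 111) + l*(-378*x^2 - 272*x - 17) + 63*x^2 + 51*x + 6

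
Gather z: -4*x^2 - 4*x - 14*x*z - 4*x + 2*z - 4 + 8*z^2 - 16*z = -4*x^2 - 8*x + 8*z^2 + z*(-14*x - 14) - 4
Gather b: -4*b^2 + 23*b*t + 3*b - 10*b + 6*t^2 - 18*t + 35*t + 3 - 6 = -4*b^2 + b*(23*t - 7) + 6*t^2 + 17*t - 3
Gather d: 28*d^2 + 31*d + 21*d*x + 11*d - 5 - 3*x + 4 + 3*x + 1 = 28*d^2 + d*(21*x + 42)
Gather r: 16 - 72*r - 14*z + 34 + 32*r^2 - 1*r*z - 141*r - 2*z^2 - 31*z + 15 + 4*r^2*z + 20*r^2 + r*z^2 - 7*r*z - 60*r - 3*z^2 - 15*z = r^2*(4*z + 52) + r*(z^2 - 8*z - 273) - 5*z^2 - 60*z + 65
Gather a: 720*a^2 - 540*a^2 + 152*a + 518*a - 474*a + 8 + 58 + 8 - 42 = 180*a^2 + 196*a + 32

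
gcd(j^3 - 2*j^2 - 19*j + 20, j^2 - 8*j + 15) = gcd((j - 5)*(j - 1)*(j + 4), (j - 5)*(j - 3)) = j - 5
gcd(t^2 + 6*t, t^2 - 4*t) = t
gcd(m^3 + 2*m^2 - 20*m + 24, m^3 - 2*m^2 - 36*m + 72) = m^2 + 4*m - 12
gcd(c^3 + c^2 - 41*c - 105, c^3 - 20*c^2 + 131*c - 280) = c - 7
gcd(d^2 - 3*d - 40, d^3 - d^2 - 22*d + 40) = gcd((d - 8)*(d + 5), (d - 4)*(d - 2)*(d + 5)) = d + 5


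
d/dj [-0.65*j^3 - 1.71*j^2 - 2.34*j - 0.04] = -1.95*j^2 - 3.42*j - 2.34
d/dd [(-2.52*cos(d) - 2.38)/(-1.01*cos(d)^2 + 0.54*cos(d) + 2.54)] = (2.5452*cos(d)^2 + 4.8076*cos(d) + 5.1156)*sin(d)/(1.0201*cos(d)^4 - 1.0908*cos(d)^3 - 4.8392*cos(d)^2 + 2.7432*cos(d) + 6.4516)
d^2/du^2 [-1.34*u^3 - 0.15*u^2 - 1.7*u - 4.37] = -8.04*u - 0.3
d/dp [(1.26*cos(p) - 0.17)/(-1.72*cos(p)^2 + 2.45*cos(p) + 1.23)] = (-2.1672*cos(p)^2 + 0.5848*cos(p) - 1.9663)*sin(p)/(2.9584*cos(p)^4 - 8.428*cos(p)^3 + 1.7713*cos(p)^2 + 6.027*cos(p) + 1.5129)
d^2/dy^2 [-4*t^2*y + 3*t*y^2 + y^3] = 6*t + 6*y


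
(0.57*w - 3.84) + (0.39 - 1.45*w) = -0.88*w - 3.45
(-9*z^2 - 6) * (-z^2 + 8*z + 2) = 9*z^4 - 72*z^3 - 12*z^2 - 48*z - 12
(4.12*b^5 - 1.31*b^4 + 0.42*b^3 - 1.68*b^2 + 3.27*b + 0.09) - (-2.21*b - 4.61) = 4.12*b^5 - 1.31*b^4 + 0.42*b^3 - 1.68*b^2 + 5.48*b + 4.7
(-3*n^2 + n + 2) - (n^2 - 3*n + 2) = -4*n^2 + 4*n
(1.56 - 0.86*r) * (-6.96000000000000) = 5.9856*r - 10.8576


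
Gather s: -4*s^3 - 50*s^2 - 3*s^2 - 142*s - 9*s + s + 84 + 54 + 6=-4*s^3 - 53*s^2 - 150*s + 144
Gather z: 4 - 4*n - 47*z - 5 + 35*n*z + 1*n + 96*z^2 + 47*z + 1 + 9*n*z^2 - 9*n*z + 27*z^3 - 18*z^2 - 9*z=-3*n + 27*z^3 + z^2*(9*n + 78) + z*(26*n - 9)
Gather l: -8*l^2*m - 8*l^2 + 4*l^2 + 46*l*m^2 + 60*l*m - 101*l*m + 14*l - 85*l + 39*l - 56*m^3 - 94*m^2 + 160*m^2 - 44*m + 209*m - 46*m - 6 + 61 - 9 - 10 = l^2*(-8*m - 4) + l*(46*m^2 - 41*m - 32) - 56*m^3 + 66*m^2 + 119*m + 36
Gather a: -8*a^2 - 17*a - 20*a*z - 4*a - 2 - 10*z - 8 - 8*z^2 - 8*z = -8*a^2 + a*(-20*z - 21) - 8*z^2 - 18*z - 10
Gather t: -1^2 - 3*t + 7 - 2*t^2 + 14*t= -2*t^2 + 11*t + 6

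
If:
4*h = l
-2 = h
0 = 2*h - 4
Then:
No Solution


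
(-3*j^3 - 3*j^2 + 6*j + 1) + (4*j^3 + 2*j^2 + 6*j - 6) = j^3 - j^2 + 12*j - 5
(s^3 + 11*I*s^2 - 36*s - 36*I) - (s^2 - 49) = s^3 - s^2 + 11*I*s^2 - 36*s + 49 - 36*I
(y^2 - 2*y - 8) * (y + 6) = y^3 + 4*y^2 - 20*y - 48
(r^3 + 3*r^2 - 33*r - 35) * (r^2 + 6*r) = r^5 + 9*r^4 - 15*r^3 - 233*r^2 - 210*r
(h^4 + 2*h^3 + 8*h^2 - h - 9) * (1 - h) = -h^5 - h^4 - 6*h^3 + 9*h^2 + 8*h - 9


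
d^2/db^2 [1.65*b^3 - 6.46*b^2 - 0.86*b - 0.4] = 9.9*b - 12.92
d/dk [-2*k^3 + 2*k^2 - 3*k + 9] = -6*k^2 + 4*k - 3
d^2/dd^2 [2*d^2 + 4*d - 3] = 4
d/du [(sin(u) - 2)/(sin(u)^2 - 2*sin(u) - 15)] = (4*sin(u) + cos(u)^2 - 20)*cos(u)/((sin(u) - 5)^2*(sin(u) + 3)^2)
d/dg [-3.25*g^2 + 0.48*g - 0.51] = 0.48 - 6.5*g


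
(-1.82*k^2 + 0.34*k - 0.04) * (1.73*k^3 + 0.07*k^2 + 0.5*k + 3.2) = -3.1486*k^5 + 0.4608*k^4 - 0.9554*k^3 - 5.6568*k^2 + 1.068*k - 0.128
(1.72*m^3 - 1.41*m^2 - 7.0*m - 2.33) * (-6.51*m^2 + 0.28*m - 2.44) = -11.1972*m^5 + 9.6607*m^4 + 40.9784*m^3 + 16.6487*m^2 + 16.4276*m + 5.6852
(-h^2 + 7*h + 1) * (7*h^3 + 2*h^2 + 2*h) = -7*h^5 + 47*h^4 + 19*h^3 + 16*h^2 + 2*h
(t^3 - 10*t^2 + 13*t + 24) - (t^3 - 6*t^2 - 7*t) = -4*t^2 + 20*t + 24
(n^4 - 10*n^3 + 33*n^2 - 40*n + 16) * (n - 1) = n^5 - 11*n^4 + 43*n^3 - 73*n^2 + 56*n - 16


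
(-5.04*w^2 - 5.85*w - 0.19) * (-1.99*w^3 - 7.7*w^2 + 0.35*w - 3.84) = 10.0296*w^5 + 50.4495*w^4 + 43.6591*w^3 + 18.7691*w^2 + 22.3975*w + 0.7296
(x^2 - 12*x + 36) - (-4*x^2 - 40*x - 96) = 5*x^2 + 28*x + 132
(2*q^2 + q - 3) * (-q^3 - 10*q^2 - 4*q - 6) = -2*q^5 - 21*q^4 - 15*q^3 + 14*q^2 + 6*q + 18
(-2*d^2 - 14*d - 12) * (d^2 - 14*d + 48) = -2*d^4 + 14*d^3 + 88*d^2 - 504*d - 576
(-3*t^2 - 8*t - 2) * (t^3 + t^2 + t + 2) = -3*t^5 - 11*t^4 - 13*t^3 - 16*t^2 - 18*t - 4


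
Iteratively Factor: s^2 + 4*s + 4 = (s + 2)*(s + 2)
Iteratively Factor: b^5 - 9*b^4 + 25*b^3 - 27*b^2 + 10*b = (b - 1)*(b^4 - 8*b^3 + 17*b^2 - 10*b) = b*(b - 1)*(b^3 - 8*b^2 + 17*b - 10) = b*(b - 1)^2*(b^2 - 7*b + 10) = b*(b - 2)*(b - 1)^2*(b - 5)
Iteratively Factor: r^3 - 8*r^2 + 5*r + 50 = (r - 5)*(r^2 - 3*r - 10) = (r - 5)^2*(r + 2)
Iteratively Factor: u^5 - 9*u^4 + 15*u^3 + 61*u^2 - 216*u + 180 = (u - 2)*(u^4 - 7*u^3 + u^2 + 63*u - 90) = (u - 5)*(u - 2)*(u^3 - 2*u^2 - 9*u + 18) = (u - 5)*(u - 2)*(u + 3)*(u^2 - 5*u + 6) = (u - 5)*(u - 3)*(u - 2)*(u + 3)*(u - 2)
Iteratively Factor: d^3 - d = (d)*(d^2 - 1) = d*(d - 1)*(d + 1)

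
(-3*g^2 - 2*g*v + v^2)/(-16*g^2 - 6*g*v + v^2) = (3*g^2 + 2*g*v - v^2)/(16*g^2 + 6*g*v - v^2)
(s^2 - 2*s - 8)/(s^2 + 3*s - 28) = (s + 2)/(s + 7)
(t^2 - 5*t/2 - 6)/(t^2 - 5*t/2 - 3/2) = (-2*t^2 + 5*t + 12)/(-2*t^2 + 5*t + 3)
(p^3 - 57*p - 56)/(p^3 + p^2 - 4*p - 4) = (p^2 - p - 56)/(p^2 - 4)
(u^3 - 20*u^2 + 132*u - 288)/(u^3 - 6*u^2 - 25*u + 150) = (u^2 - 14*u + 48)/(u^2 - 25)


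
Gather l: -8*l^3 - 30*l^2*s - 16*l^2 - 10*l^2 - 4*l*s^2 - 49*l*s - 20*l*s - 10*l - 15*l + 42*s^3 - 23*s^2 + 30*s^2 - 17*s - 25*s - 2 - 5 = -8*l^3 + l^2*(-30*s - 26) + l*(-4*s^2 - 69*s - 25) + 42*s^3 + 7*s^2 - 42*s - 7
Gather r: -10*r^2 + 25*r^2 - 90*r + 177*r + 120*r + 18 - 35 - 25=15*r^2 + 207*r - 42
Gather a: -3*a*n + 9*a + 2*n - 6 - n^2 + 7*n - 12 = a*(9 - 3*n) - n^2 + 9*n - 18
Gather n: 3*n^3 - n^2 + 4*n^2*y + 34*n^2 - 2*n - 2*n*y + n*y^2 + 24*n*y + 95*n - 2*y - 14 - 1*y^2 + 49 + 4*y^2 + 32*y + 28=3*n^3 + n^2*(4*y + 33) + n*(y^2 + 22*y + 93) + 3*y^2 + 30*y + 63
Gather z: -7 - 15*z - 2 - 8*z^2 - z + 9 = -8*z^2 - 16*z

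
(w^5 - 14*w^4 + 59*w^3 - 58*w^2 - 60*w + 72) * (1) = w^5 - 14*w^4 + 59*w^3 - 58*w^2 - 60*w + 72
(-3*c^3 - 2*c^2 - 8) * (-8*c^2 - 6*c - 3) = 24*c^5 + 34*c^4 + 21*c^3 + 70*c^2 + 48*c + 24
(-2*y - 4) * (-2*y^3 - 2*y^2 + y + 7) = 4*y^4 + 12*y^3 + 6*y^2 - 18*y - 28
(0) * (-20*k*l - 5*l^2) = 0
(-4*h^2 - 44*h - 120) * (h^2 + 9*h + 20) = -4*h^4 - 80*h^3 - 596*h^2 - 1960*h - 2400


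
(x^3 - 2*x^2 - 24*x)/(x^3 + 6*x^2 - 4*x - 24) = x*(x^2 - 2*x - 24)/(x^3 + 6*x^2 - 4*x - 24)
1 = 1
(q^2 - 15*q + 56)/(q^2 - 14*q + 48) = (q - 7)/(q - 6)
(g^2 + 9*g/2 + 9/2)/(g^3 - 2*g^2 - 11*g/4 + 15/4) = 2*(g + 3)/(2*g^2 - 7*g + 5)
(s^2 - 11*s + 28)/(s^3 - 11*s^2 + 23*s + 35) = (s - 4)/(s^2 - 4*s - 5)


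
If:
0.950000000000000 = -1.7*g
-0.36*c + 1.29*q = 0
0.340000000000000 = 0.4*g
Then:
No Solution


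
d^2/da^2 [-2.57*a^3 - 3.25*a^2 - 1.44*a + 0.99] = -15.42*a - 6.5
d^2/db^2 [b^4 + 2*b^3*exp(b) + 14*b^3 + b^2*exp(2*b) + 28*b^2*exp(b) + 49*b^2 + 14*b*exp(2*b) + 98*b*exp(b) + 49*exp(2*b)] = 2*b^3*exp(b) + 4*b^2*exp(2*b) + 40*b^2*exp(b) + 12*b^2 + 64*b*exp(2*b) + 222*b*exp(b) + 84*b + 254*exp(2*b) + 252*exp(b) + 98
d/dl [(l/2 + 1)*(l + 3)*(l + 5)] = 3*l^2/2 + 10*l + 31/2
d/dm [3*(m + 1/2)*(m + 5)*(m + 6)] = 9*m^2 + 69*m + 213/2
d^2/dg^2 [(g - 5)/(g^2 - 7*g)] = 2*(3*g*(4 - g)*(g - 7) + (g - 5)*(2*g - 7)^2)/(g^3*(g - 7)^3)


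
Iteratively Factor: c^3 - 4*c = (c - 2)*(c^2 + 2*c) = c*(c - 2)*(c + 2)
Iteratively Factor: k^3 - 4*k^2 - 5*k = (k - 5)*(k^2 + k) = (k - 5)*(k + 1)*(k)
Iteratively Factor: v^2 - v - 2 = (v + 1)*(v - 2)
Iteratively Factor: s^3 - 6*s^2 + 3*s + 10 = (s - 2)*(s^2 - 4*s - 5) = (s - 2)*(s + 1)*(s - 5)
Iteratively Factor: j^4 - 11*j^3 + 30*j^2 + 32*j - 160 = (j - 4)*(j^3 - 7*j^2 + 2*j + 40) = (j - 4)^2*(j^2 - 3*j - 10) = (j - 5)*(j - 4)^2*(j + 2)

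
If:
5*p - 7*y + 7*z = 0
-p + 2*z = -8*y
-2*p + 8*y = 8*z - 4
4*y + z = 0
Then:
No Solution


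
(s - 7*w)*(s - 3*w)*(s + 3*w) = s^3 - 7*s^2*w - 9*s*w^2 + 63*w^3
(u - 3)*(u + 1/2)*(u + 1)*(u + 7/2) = u^4 + 2*u^3 - 37*u^2/4 - 31*u/2 - 21/4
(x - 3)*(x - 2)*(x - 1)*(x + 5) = x^4 - x^3 - 19*x^2 + 49*x - 30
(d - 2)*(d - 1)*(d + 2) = d^3 - d^2 - 4*d + 4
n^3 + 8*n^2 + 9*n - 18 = (n - 1)*(n + 3)*(n + 6)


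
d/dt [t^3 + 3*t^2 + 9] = 3*t*(t + 2)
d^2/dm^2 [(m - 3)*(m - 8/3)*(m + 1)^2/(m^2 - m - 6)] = 2*(3*m^3 + 18*m^2 + 36*m + 10)/(3*(m^3 + 6*m^2 + 12*m + 8))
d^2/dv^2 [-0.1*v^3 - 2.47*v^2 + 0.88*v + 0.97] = -0.6*v - 4.94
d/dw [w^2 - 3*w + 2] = 2*w - 3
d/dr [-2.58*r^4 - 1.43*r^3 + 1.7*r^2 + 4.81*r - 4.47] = -10.32*r^3 - 4.29*r^2 + 3.4*r + 4.81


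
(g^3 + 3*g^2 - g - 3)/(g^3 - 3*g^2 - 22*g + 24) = (g^2 + 4*g + 3)/(g^2 - 2*g - 24)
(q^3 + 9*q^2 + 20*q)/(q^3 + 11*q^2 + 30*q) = (q + 4)/(q + 6)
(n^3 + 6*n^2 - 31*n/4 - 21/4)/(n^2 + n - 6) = (n^3 + 6*n^2 - 31*n/4 - 21/4)/(n^2 + n - 6)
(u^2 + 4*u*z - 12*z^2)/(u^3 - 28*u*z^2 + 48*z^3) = 1/(u - 4*z)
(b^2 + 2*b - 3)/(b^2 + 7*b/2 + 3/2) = 2*(b - 1)/(2*b + 1)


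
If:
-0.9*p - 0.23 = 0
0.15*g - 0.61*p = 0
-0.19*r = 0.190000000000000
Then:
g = -1.04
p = -0.26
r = -1.00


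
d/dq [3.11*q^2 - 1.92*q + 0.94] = 6.22*q - 1.92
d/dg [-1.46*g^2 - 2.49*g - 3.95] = -2.92*g - 2.49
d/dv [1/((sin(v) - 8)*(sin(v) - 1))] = (9 - 2*sin(v))*cos(v)/((sin(v) - 8)^2*(sin(v) - 1)^2)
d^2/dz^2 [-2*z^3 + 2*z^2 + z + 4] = 4 - 12*z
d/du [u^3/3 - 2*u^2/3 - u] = u^2 - 4*u/3 - 1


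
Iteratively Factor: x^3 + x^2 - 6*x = (x + 3)*(x^2 - 2*x) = (x - 2)*(x + 3)*(x)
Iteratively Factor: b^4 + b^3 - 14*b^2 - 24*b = (b + 2)*(b^3 - b^2 - 12*b) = b*(b + 2)*(b^2 - b - 12) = b*(b + 2)*(b + 3)*(b - 4)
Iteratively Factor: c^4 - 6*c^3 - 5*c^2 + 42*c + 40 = (c + 1)*(c^3 - 7*c^2 + 2*c + 40) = (c - 4)*(c + 1)*(c^2 - 3*c - 10) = (c - 4)*(c + 1)*(c + 2)*(c - 5)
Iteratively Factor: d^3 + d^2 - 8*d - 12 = (d + 2)*(d^2 - d - 6) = (d - 3)*(d + 2)*(d + 2)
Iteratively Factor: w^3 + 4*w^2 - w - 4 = (w + 1)*(w^2 + 3*w - 4) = (w + 1)*(w + 4)*(w - 1)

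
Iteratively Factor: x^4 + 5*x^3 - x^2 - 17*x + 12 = (x + 3)*(x^3 + 2*x^2 - 7*x + 4) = (x + 3)*(x + 4)*(x^2 - 2*x + 1) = (x - 1)*(x + 3)*(x + 4)*(x - 1)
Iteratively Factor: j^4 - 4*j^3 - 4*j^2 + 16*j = (j + 2)*(j^3 - 6*j^2 + 8*j) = j*(j + 2)*(j^2 - 6*j + 8) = j*(j - 4)*(j + 2)*(j - 2)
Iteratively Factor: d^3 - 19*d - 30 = (d + 2)*(d^2 - 2*d - 15) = (d + 2)*(d + 3)*(d - 5)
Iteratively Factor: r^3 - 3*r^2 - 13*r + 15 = (r + 3)*(r^2 - 6*r + 5) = (r - 1)*(r + 3)*(r - 5)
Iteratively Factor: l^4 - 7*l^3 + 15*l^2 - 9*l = (l - 3)*(l^3 - 4*l^2 + 3*l) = (l - 3)*(l - 1)*(l^2 - 3*l) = l*(l - 3)*(l - 1)*(l - 3)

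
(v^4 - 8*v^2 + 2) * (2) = 2*v^4 - 16*v^2 + 4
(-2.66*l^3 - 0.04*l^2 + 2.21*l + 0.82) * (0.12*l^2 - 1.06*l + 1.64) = -0.3192*l^5 + 2.8148*l^4 - 4.0548*l^3 - 2.3098*l^2 + 2.7552*l + 1.3448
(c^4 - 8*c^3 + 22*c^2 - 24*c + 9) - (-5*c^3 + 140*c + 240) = c^4 - 3*c^3 + 22*c^2 - 164*c - 231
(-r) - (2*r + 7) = -3*r - 7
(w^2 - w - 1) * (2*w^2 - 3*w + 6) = 2*w^4 - 5*w^3 + 7*w^2 - 3*w - 6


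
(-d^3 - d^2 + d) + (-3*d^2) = -d^3 - 4*d^2 + d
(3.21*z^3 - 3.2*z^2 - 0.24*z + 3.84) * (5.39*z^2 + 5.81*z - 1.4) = 17.3019*z^5 + 1.4021*z^4 - 24.3796*z^3 + 23.7832*z^2 + 22.6464*z - 5.376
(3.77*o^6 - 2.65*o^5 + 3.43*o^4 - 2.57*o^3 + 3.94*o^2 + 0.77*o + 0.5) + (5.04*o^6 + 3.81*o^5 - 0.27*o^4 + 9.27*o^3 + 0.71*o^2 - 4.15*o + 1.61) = 8.81*o^6 + 1.16*o^5 + 3.16*o^4 + 6.7*o^3 + 4.65*o^2 - 3.38*o + 2.11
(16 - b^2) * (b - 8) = -b^3 + 8*b^2 + 16*b - 128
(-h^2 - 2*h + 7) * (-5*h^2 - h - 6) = 5*h^4 + 11*h^3 - 27*h^2 + 5*h - 42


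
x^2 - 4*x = x*(x - 4)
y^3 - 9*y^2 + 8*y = y*(y - 8)*(y - 1)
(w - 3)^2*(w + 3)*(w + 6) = w^4 + 3*w^3 - 27*w^2 - 27*w + 162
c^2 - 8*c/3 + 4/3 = (c - 2)*(c - 2/3)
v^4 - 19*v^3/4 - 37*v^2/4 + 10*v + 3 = (v - 6)*(v - 1)*(v + 1/4)*(v + 2)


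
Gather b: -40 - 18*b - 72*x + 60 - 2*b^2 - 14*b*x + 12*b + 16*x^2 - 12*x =-2*b^2 + b*(-14*x - 6) + 16*x^2 - 84*x + 20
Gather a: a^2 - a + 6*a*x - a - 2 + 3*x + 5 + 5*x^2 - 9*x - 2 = a^2 + a*(6*x - 2) + 5*x^2 - 6*x + 1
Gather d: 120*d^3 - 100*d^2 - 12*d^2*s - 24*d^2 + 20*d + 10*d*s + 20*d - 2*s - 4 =120*d^3 + d^2*(-12*s - 124) + d*(10*s + 40) - 2*s - 4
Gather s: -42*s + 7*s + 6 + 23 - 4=25 - 35*s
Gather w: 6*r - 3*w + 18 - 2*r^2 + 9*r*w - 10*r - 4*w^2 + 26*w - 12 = -2*r^2 - 4*r - 4*w^2 + w*(9*r + 23) + 6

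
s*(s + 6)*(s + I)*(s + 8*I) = s^4 + 6*s^3 + 9*I*s^3 - 8*s^2 + 54*I*s^2 - 48*s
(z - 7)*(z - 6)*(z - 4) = z^3 - 17*z^2 + 94*z - 168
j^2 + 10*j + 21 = (j + 3)*(j + 7)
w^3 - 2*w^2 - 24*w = w*(w - 6)*(w + 4)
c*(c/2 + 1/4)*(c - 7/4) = c^3/2 - 5*c^2/8 - 7*c/16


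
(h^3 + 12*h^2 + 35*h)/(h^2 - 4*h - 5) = h*(h^2 + 12*h + 35)/(h^2 - 4*h - 5)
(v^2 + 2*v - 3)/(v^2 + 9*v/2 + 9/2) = 2*(v - 1)/(2*v + 3)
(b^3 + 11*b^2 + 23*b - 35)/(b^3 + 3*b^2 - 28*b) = (b^2 + 4*b - 5)/(b*(b - 4))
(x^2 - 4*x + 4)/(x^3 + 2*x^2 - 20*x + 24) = 1/(x + 6)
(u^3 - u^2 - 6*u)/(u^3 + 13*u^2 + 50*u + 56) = u*(u - 3)/(u^2 + 11*u + 28)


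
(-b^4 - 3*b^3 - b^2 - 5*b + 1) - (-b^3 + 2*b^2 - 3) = -b^4 - 2*b^3 - 3*b^2 - 5*b + 4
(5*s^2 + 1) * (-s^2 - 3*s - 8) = -5*s^4 - 15*s^3 - 41*s^2 - 3*s - 8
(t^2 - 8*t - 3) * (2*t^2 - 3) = 2*t^4 - 16*t^3 - 9*t^2 + 24*t + 9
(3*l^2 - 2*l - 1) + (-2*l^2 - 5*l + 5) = l^2 - 7*l + 4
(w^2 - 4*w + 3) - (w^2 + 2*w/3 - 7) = 10 - 14*w/3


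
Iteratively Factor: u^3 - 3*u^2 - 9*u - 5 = (u - 5)*(u^2 + 2*u + 1) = (u - 5)*(u + 1)*(u + 1)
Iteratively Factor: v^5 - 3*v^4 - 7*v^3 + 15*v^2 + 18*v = (v + 1)*(v^4 - 4*v^3 - 3*v^2 + 18*v) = (v + 1)*(v + 2)*(v^3 - 6*v^2 + 9*v) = v*(v + 1)*(v + 2)*(v^2 - 6*v + 9) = v*(v - 3)*(v + 1)*(v + 2)*(v - 3)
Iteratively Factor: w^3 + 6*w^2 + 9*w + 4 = (w + 1)*(w^2 + 5*w + 4) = (w + 1)^2*(w + 4)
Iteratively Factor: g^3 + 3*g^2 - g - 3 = (g + 3)*(g^2 - 1) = (g - 1)*(g + 3)*(g + 1)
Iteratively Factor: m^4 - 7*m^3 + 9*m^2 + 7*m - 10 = (m - 1)*(m^3 - 6*m^2 + 3*m + 10) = (m - 5)*(m - 1)*(m^2 - m - 2) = (m - 5)*(m - 1)*(m + 1)*(m - 2)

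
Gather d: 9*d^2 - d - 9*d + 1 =9*d^2 - 10*d + 1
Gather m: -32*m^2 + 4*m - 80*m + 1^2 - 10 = -32*m^2 - 76*m - 9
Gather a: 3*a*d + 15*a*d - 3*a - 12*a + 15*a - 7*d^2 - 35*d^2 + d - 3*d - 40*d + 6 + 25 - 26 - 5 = 18*a*d - 42*d^2 - 42*d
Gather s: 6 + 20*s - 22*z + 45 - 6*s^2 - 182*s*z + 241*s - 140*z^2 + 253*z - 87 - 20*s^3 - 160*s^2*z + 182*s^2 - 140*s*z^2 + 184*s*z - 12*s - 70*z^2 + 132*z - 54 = -20*s^3 + s^2*(176 - 160*z) + s*(-140*z^2 + 2*z + 249) - 210*z^2 + 363*z - 90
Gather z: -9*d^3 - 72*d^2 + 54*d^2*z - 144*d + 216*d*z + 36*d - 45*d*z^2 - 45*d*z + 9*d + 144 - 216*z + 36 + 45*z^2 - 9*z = -9*d^3 - 72*d^2 - 99*d + z^2*(45 - 45*d) + z*(54*d^2 + 171*d - 225) + 180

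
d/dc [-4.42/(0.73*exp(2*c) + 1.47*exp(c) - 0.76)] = (6.4532*exp(c) + 6.4974)*exp(c)/(0.73*exp(2*c) + 1.47*exp(c) - 0.76)^2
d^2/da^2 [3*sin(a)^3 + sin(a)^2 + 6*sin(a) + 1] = -27*sin(a)^3 - 4*sin(a)^2 + 12*sin(a) + 2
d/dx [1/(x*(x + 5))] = (-2*x - 5)/(x^2*(x^2 + 10*x + 25))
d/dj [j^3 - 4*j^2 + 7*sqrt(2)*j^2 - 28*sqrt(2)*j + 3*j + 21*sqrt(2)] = 3*j^2 - 8*j + 14*sqrt(2)*j - 28*sqrt(2) + 3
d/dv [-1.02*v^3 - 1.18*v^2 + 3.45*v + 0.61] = -3.06*v^2 - 2.36*v + 3.45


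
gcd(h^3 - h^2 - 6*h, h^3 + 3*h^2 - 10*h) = h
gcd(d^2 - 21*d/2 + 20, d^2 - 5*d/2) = d - 5/2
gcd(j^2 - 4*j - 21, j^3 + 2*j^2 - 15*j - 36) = j + 3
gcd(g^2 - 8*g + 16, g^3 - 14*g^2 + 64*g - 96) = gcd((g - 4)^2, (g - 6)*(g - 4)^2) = g^2 - 8*g + 16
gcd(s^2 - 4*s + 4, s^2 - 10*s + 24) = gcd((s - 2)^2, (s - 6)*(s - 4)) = 1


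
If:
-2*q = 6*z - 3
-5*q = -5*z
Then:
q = 3/8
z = 3/8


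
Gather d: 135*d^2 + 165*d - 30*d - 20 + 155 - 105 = 135*d^2 + 135*d + 30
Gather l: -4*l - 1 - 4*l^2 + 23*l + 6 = -4*l^2 + 19*l + 5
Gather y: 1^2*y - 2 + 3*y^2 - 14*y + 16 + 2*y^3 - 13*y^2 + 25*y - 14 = 2*y^3 - 10*y^2 + 12*y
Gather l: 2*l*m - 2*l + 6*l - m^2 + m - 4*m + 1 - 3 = l*(2*m + 4) - m^2 - 3*m - 2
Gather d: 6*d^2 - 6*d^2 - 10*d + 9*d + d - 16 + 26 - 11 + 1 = 0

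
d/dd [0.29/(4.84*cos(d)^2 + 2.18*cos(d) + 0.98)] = (2.8072*cos(d) + 0.6322)*sin(d)/(4.84*cos(d)^2 + 2.18*cos(d) + 0.98)^2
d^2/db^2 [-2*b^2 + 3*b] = -4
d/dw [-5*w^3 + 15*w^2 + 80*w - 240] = -15*w^2 + 30*w + 80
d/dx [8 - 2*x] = -2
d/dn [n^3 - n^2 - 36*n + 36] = 3*n^2 - 2*n - 36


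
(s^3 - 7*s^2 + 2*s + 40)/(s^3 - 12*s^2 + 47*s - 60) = (s + 2)/(s - 3)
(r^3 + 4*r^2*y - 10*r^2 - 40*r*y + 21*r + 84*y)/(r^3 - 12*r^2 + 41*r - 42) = (r + 4*y)/(r - 2)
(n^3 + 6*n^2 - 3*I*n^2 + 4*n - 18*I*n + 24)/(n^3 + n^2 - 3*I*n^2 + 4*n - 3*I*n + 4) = (n + 6)/(n + 1)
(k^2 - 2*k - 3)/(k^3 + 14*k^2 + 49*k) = (k^2 - 2*k - 3)/(k*(k^2 + 14*k + 49))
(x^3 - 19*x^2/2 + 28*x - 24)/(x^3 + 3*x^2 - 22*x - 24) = (x^2 - 11*x/2 + 6)/(x^2 + 7*x + 6)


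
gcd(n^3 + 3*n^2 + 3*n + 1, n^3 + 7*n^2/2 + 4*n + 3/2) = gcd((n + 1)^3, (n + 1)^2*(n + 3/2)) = n^2 + 2*n + 1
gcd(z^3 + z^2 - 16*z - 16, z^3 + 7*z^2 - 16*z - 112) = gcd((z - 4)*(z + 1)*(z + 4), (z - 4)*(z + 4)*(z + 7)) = z^2 - 16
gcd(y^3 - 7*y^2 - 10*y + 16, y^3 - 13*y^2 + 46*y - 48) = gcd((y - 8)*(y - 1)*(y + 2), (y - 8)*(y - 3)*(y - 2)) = y - 8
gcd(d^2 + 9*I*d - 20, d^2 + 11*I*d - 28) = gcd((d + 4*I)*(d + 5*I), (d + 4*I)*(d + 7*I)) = d + 4*I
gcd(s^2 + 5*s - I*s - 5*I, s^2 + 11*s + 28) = 1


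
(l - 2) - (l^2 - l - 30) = -l^2 + 2*l + 28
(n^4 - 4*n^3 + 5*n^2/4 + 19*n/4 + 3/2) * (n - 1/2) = n^5 - 9*n^4/2 + 13*n^3/4 + 33*n^2/8 - 7*n/8 - 3/4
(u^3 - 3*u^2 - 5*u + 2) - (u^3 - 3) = -3*u^2 - 5*u + 5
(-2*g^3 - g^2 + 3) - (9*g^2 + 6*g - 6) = -2*g^3 - 10*g^2 - 6*g + 9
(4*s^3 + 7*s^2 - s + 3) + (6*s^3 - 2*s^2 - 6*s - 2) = 10*s^3 + 5*s^2 - 7*s + 1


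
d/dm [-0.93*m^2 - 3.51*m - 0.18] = -1.86*m - 3.51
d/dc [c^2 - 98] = 2*c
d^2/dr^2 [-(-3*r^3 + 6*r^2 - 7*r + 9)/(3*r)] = 2 - 6/r^3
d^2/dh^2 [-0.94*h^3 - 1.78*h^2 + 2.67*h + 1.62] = -5.64*h - 3.56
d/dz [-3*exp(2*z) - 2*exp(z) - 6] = (-6*exp(z) - 2)*exp(z)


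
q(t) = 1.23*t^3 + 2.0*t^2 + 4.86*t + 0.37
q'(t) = 3.69*t^2 + 4.0*t + 4.86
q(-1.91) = -10.19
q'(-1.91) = 10.68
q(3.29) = 81.81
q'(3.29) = 57.96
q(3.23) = 78.38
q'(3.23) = 56.28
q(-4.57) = -97.47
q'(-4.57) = 63.65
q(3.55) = 97.86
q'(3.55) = 65.56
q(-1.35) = -5.57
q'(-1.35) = 6.19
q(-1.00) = -3.72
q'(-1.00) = 4.55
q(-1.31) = -5.33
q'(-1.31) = 5.95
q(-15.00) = -3773.78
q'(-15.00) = 775.11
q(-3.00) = -29.42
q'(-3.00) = 26.07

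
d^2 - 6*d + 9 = (d - 3)^2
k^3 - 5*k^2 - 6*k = k*(k - 6)*(k + 1)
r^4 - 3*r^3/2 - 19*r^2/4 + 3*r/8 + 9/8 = (r - 3)*(r - 1/2)*(r + 1/2)*(r + 3/2)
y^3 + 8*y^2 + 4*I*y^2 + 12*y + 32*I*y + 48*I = (y + 2)*(y + 6)*(y + 4*I)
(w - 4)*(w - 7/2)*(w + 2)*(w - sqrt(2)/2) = w^4 - 11*w^3/2 - sqrt(2)*w^3/2 - w^2 + 11*sqrt(2)*w^2/4 + sqrt(2)*w/2 + 28*w - 14*sqrt(2)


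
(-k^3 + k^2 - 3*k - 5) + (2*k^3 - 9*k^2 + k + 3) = k^3 - 8*k^2 - 2*k - 2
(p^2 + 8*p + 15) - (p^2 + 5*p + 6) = 3*p + 9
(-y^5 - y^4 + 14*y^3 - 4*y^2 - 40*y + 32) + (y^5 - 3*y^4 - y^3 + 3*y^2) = -4*y^4 + 13*y^3 - y^2 - 40*y + 32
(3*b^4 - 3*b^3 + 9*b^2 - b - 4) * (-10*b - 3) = -30*b^5 + 21*b^4 - 81*b^3 - 17*b^2 + 43*b + 12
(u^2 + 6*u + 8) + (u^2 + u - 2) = 2*u^2 + 7*u + 6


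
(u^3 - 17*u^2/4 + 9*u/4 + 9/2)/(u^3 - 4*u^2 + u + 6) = (u + 3/4)/(u + 1)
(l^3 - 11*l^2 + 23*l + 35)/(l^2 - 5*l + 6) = (l^3 - 11*l^2 + 23*l + 35)/(l^2 - 5*l + 6)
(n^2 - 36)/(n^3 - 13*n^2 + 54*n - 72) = (n + 6)/(n^2 - 7*n + 12)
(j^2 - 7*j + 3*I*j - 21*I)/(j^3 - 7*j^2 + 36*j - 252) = (j + 3*I)/(j^2 + 36)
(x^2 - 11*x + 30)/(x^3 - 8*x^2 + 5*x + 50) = (x - 6)/(x^2 - 3*x - 10)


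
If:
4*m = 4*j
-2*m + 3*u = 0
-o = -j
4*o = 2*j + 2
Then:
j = 1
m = 1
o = 1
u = 2/3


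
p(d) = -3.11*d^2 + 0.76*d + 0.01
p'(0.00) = 0.76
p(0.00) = 0.01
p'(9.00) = -55.22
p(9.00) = -245.06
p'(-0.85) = 6.05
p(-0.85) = -2.88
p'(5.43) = -33.01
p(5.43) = -87.56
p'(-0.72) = 5.24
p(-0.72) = -2.15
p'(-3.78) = 24.27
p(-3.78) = -47.30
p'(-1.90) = 12.58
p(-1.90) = -12.66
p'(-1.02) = 7.10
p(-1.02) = -4.00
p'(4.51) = -27.29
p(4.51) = -59.82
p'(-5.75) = 36.52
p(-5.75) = -107.18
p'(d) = 0.76 - 6.22*d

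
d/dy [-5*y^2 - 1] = -10*y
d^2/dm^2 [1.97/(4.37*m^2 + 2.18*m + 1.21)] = (-75.241786*m^2 - 37.534804*m + 1.97*(8.74*m + 2.18)*(17.48*m + 4.36) - 20.833538)/(4.37*m^2 + 2.18*m + 1.21)^3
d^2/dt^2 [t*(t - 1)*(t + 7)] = 6*t + 12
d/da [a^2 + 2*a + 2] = 2*a + 2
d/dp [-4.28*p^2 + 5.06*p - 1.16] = 5.06 - 8.56*p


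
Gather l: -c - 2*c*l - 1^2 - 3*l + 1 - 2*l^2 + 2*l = -c - 2*l^2 + l*(-2*c - 1)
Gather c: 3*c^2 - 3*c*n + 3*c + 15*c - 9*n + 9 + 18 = 3*c^2 + c*(18 - 3*n) - 9*n + 27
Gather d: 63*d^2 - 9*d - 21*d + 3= 63*d^2 - 30*d + 3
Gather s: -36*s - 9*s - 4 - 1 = -45*s - 5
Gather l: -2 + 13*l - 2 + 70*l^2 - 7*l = 70*l^2 + 6*l - 4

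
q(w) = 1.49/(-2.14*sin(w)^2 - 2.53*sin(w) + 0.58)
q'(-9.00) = -0.66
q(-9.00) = 1.18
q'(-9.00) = -0.66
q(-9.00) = 1.18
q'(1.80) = -0.15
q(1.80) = -0.38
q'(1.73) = -0.10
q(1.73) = -0.37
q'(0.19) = 7305.20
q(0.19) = 57.62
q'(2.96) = -1704.16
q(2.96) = 27.96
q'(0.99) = 0.54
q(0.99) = -0.49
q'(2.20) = -0.64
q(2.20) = -0.52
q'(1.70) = -0.08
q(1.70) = -0.37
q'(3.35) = -2.34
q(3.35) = 1.47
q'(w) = 1.49*(4.28*sin(w)*cos(w) + 2.53*cos(w))/(-2.14*sin(w)^2 - 2.53*sin(w) + 0.58)^2 = (6.3772*sin(w) + 3.7697)*cos(w)/(2.14*sin(w)^2 + 2.53*sin(w) - 0.58)^2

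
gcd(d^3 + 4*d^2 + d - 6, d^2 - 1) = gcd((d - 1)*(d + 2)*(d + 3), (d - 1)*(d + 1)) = d - 1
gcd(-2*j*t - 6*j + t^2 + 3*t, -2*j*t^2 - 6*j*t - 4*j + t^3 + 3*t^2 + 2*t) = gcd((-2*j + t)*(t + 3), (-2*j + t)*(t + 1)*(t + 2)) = -2*j + t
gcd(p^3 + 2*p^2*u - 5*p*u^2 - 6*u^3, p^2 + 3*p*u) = p + 3*u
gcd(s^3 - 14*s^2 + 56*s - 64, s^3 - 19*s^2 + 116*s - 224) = s^2 - 12*s + 32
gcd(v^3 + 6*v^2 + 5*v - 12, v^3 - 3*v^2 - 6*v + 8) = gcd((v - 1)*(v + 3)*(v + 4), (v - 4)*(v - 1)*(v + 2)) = v - 1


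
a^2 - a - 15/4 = (a - 5/2)*(a + 3/2)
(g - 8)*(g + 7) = g^2 - g - 56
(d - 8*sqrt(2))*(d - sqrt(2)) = d^2 - 9*sqrt(2)*d + 16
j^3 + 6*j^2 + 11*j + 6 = (j + 1)*(j + 2)*(j + 3)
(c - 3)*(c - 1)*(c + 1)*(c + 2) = c^4 - c^3 - 7*c^2 + c + 6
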